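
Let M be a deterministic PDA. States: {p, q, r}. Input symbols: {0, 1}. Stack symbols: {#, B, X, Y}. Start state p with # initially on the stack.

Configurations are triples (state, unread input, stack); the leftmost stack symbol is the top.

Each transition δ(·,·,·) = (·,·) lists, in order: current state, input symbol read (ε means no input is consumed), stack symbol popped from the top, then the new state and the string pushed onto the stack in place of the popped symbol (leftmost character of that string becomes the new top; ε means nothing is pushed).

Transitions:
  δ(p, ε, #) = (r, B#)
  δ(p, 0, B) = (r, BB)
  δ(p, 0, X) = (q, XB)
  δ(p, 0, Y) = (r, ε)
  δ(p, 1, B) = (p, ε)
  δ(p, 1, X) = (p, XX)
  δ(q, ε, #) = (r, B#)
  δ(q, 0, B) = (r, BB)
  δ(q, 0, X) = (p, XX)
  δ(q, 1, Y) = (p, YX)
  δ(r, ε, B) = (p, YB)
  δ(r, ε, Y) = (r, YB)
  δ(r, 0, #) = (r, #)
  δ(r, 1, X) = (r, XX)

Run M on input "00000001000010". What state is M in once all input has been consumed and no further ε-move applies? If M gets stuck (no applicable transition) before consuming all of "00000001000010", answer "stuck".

(p, 00000001000010, #)
  ε-move, top #: go to r, push B# → (r, 00000001000010, B#)
  ε-move, top B: go to p, push YB → (p, 00000001000010, YB#)
  read 0, top Y: go to r, push ε → (r, 0000001000010, B#)
  ε-move, top B: go to p, push YB → (p, 0000001000010, YB#)
  read 0, top Y: go to r, push ε → (r, 000001000010, B#)
  ε-move, top B: go to p, push YB → (p, 000001000010, YB#)
  read 0, top Y: go to r, push ε → (r, 00001000010, B#)
  ε-move, top B: go to p, push YB → (p, 00001000010, YB#)
  read 0, top Y: go to r, push ε → (r, 0001000010, B#)
  ε-move, top B: go to p, push YB → (p, 0001000010, YB#)
  read 0, top Y: go to r, push ε → (r, 001000010, B#)
  ε-move, top B: go to p, push YB → (p, 001000010, YB#)
  read 0, top Y: go to r, push ε → (r, 01000010, B#)
  ε-move, top B: go to p, push YB → (p, 01000010, YB#)
  read 0, top Y: go to r, push ε → (r, 1000010, B#)
  ε-move, top B: go to p, push YB → (p, 1000010, YB#)
No transition for (p, 1, top Y); M blocks with input 1000010 remaining.

stuck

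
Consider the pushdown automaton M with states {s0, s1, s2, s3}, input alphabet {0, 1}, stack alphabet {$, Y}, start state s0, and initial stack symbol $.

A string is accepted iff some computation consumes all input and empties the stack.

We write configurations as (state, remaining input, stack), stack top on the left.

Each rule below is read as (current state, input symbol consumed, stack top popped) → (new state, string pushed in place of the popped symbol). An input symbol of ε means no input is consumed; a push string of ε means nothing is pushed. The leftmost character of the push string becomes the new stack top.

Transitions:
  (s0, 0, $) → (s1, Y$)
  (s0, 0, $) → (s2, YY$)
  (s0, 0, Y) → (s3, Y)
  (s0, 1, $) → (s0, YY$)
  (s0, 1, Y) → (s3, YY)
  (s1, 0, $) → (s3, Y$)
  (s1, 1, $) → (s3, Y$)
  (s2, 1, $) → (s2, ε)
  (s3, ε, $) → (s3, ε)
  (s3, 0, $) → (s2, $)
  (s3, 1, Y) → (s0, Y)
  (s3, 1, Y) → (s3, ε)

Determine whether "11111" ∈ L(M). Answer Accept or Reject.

One accepting computation: (s0, 11111, $) ⊢ (s0, 1111, YY$) ⊢ (s3, 111, YYY$) ⊢ (s3, 11, YY$) ⊢ (s3, 1, Y$) ⊢ (s3, ε, $) ⊢ (s3, ε, ε)
All input consumed and the stack is empty.

Accept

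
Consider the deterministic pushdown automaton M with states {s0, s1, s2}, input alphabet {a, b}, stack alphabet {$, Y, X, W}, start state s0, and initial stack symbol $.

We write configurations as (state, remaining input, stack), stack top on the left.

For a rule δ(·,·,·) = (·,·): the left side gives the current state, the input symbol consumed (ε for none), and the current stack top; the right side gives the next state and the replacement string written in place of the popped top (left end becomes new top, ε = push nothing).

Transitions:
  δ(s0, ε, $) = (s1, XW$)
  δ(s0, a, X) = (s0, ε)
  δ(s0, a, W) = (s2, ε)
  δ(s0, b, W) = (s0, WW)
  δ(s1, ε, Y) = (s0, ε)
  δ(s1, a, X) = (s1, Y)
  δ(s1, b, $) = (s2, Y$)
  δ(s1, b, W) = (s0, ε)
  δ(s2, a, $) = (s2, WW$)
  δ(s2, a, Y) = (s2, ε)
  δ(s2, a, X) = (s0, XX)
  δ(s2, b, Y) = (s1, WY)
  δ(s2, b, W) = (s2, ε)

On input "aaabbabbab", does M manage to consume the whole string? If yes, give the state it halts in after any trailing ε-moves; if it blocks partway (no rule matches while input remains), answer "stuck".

s2

(s0, aaabbabbab, $)
  ε-move, top $: go to s1, push XW$ → (s1, aaabbabbab, XW$)
  read a, top X: go to s1, push Y → (s1, aabbabbab, YW$)
  ε-move, top Y: go to s0, push ε → (s0, aabbabbab, W$)
  read a, top W: go to s2, push ε → (s2, abbabbab, $)
  read a, top $: go to s2, push WW$ → (s2, bbabbab, WW$)
  read b, top W: go to s2, push ε → (s2, babbab, W$)
  read b, top W: go to s2, push ε → (s2, abbab, $)
  read a, top $: go to s2, push WW$ → (s2, bbab, WW$)
  read b, top W: go to s2, push ε → (s2, bab, W$)
  read b, top W: go to s2, push ε → (s2, ab, $)
  read a, top $: go to s2, push WW$ → (s2, b, WW$)
  read b, top W: go to s2, push ε → (s2, ε, W$)
All input consumed; M is in state s2.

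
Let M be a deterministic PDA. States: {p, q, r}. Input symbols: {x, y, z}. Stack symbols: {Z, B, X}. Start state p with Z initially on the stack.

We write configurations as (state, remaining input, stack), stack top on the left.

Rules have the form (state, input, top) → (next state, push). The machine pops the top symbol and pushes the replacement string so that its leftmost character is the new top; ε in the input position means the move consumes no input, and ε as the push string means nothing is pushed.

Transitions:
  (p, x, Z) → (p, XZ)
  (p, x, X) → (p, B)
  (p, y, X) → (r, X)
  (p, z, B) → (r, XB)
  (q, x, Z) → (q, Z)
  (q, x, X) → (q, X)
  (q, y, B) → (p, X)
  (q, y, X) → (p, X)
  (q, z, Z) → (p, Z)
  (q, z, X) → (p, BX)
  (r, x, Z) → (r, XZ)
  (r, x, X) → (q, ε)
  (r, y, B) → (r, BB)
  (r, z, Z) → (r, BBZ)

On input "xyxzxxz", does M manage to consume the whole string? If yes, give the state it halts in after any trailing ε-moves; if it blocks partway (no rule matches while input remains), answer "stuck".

r

(p, xyxzxxz, Z) ⊢ (p, yxzxxz, XZ) ⊢ (r, xzxxz, XZ) ⊢ (q, zxxz, Z) ⊢ (p, xxz, Z) ⊢ (p, xz, XZ) ⊢ (p, z, BZ) ⊢ (r, ε, XBZ)
All input consumed; M is in state r.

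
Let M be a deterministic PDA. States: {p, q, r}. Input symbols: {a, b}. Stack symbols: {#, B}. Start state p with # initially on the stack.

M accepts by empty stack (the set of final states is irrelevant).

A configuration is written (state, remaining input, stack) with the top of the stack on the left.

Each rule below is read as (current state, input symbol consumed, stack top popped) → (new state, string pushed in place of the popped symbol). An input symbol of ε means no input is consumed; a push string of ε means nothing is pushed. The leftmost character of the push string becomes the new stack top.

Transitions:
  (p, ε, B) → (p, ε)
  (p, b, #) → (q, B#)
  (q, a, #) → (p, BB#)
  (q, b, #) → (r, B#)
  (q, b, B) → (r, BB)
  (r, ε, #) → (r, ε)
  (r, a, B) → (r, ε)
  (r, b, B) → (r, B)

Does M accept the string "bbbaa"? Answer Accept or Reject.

Accept

(p, bbbaa, #)
  read b, top #: go to q, push B# → (q, bbaa, B#)
  read b, top B: go to r, push BB → (r, baa, BB#)
  read b, top B: go to r, push B → (r, aa, BB#)
  read a, top B: go to r, push ε → (r, a, B#)
  read a, top B: go to r, push ε → (r, ε, #)
  ε-move, top #: go to r, push ε → (r, ε, ε)
All input consumed and the stack is empty.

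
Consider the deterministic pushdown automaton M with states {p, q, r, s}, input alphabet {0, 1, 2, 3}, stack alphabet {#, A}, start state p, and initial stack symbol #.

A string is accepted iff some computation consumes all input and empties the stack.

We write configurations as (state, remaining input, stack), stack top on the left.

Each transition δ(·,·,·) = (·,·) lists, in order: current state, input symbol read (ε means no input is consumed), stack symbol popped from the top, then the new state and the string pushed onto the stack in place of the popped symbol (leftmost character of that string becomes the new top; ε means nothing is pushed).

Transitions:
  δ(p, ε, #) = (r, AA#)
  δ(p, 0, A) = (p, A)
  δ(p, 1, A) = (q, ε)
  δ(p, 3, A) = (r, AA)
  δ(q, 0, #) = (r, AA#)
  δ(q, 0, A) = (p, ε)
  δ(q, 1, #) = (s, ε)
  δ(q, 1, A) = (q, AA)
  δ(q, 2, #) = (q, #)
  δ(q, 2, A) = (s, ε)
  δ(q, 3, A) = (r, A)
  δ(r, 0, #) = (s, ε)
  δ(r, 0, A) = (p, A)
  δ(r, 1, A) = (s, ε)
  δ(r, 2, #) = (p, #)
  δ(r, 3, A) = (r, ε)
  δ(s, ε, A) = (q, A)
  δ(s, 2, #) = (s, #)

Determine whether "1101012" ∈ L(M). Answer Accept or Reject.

(p, 1101012, #) ⊢ (r, 1101012, AA#) ⊢ (s, 101012, A#) ⊢ (q, 101012, A#) ⊢ (q, 01012, AA#) ⊢ (p, 1012, A#) ⊢ (q, 012, #) ⊢ (r, 12, AA#) ⊢ (s, 2, A#) ⊢ (q, 2, A#) ⊢ (s, ε, #)
All input consumed; stack is #, not empty, and no further ε-move applies.

Reject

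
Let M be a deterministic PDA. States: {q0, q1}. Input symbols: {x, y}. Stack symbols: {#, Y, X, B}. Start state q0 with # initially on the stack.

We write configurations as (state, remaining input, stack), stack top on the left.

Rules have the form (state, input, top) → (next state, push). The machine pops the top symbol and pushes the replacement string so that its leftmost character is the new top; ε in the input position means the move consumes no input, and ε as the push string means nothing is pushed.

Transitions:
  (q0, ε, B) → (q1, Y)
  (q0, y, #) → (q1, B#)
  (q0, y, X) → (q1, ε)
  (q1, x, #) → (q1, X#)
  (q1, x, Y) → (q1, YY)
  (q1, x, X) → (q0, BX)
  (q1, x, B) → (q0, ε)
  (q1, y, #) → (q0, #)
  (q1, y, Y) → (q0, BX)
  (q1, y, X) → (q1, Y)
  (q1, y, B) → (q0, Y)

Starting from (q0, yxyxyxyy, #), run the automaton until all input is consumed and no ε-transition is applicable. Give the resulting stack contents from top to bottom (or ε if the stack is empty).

Y#

(q0, yxyxyxyy, #)
  read y, top #: go to q1, push B# → (q1, xyxyxyy, B#)
  read x, top B: go to q0, push ε → (q0, yxyxyy, #)
  read y, top #: go to q1, push B# → (q1, xyxyy, B#)
  read x, top B: go to q0, push ε → (q0, yxyy, #)
  read y, top #: go to q1, push B# → (q1, xyy, B#)
  read x, top B: go to q0, push ε → (q0, yy, #)
  read y, top #: go to q1, push B# → (q1, y, B#)
  read y, top B: go to q0, push Y → (q0, ε, Y#)
All input consumed in state q0 with stack Y#.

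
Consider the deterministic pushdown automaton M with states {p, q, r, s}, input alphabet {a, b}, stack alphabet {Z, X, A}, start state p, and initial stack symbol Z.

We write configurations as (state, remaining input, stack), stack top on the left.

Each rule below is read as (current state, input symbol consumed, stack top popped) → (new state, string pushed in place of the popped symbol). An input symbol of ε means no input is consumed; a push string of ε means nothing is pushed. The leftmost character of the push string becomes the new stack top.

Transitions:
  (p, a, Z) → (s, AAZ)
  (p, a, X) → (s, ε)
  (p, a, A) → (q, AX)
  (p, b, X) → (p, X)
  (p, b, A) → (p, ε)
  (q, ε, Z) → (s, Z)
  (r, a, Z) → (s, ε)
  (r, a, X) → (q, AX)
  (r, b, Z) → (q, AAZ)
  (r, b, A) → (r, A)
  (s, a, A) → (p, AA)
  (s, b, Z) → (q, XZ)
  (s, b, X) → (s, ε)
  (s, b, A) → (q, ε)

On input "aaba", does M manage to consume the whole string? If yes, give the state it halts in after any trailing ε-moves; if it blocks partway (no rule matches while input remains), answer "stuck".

q

(p, aaba, Z)
  read a, top Z: go to s, push AAZ → (s, aba, AAZ)
  read a, top A: go to p, push AA → (p, ba, AAAZ)
  read b, top A: go to p, push ε → (p, a, AAZ)
  read a, top A: go to q, push AX → (q, ε, AXAZ)
All input consumed; M is in state q.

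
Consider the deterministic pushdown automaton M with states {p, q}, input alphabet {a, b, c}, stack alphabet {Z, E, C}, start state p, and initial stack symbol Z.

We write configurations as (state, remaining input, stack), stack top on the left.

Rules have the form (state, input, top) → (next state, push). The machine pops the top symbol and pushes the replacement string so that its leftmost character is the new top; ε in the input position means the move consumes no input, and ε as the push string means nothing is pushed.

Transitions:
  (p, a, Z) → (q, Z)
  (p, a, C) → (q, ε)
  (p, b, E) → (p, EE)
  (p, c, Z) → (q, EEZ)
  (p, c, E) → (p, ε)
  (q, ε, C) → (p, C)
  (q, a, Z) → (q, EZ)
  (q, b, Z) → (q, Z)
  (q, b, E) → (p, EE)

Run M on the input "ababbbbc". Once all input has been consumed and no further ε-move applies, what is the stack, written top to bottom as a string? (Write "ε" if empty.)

EEEEZ

(p, ababbbbc, Z) ⊢ (q, babbbbc, Z) ⊢ (q, abbbbc, Z) ⊢ (q, bbbbc, EZ) ⊢ (p, bbbc, EEZ) ⊢ (p, bbc, EEEZ) ⊢ (p, bc, EEEEZ) ⊢ (p, c, EEEEEZ) ⊢ (p, ε, EEEEZ)
All input consumed in state p with stack EEEEZ.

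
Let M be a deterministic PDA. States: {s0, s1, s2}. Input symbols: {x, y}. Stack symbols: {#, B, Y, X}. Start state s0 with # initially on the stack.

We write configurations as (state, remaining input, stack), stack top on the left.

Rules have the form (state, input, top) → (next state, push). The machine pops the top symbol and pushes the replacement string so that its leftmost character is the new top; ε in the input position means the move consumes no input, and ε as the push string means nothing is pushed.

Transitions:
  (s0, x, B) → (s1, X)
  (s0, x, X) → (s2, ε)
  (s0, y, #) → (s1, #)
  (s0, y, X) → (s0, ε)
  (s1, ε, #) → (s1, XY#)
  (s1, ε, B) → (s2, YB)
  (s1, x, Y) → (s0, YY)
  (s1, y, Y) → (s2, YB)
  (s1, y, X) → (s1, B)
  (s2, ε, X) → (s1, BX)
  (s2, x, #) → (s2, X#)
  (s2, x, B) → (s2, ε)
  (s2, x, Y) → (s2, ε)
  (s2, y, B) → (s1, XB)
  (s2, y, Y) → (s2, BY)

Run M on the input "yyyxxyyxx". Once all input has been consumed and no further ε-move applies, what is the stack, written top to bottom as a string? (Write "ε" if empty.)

(s0, yyyxxyyxx, #)
  read y, top #: go to s1, push # → (s1, yyxxyyxx, #)
  ε-move, top #: go to s1, push XY# → (s1, yyxxyyxx, XY#)
  read y, top X: go to s1, push B → (s1, yxxyyxx, BY#)
  ε-move, top B: go to s2, push YB → (s2, yxxyyxx, YBY#)
  read y, top Y: go to s2, push BY → (s2, xxyyxx, BYBY#)
  read x, top B: go to s2, push ε → (s2, xyyxx, YBY#)
  read x, top Y: go to s2, push ε → (s2, yyxx, BY#)
  read y, top B: go to s1, push XB → (s1, yxx, XBY#)
  read y, top X: go to s1, push B → (s1, xx, BBY#)
  ε-move, top B: go to s2, push YB → (s2, xx, YBBY#)
  read x, top Y: go to s2, push ε → (s2, x, BBY#)
  read x, top B: go to s2, push ε → (s2, ε, BY#)
All input consumed in state s2 with stack BY#.

BY#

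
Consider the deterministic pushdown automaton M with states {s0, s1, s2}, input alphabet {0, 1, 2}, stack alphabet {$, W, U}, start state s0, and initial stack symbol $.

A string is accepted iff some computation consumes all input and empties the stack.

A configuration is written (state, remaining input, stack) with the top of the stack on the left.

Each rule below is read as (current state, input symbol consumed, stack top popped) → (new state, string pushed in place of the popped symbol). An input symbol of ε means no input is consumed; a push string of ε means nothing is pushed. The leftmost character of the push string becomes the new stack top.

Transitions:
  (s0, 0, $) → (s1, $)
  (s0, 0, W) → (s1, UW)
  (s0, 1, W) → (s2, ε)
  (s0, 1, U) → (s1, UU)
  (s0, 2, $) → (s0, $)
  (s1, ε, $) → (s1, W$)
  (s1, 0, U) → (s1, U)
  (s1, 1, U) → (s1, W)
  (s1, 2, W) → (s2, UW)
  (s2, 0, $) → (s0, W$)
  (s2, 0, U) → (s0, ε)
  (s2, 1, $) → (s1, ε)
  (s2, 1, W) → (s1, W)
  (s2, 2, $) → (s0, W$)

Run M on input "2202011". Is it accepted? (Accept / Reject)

Accept

(s0, 2202011, $)
  read 2, top $: go to s0, push $ → (s0, 202011, $)
  read 2, top $: go to s0, push $ → (s0, 02011, $)
  read 0, top $: go to s1, push $ → (s1, 2011, $)
  ε-move, top $: go to s1, push W$ → (s1, 2011, W$)
  read 2, top W: go to s2, push UW → (s2, 011, UW$)
  read 0, top U: go to s0, push ε → (s0, 11, W$)
  read 1, top W: go to s2, push ε → (s2, 1, $)
  read 1, top $: go to s1, push ε → (s1, ε, ε)
All input consumed and the stack is empty.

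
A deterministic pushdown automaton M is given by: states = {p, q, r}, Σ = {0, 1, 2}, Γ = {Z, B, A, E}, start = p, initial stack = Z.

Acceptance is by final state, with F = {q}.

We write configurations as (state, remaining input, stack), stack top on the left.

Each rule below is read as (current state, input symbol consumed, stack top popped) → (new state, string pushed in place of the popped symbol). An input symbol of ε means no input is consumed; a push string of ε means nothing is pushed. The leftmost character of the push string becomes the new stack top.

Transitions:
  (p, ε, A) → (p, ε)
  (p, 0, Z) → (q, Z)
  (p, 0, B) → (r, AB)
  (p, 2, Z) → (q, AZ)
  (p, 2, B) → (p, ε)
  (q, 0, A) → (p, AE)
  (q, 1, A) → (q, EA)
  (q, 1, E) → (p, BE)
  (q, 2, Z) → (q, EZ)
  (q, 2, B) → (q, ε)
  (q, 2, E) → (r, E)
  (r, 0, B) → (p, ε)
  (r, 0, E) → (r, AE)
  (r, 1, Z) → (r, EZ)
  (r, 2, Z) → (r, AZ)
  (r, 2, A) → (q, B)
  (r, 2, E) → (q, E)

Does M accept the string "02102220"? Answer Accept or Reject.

(p, 02102220, Z) ⊢ (q, 2102220, Z) ⊢ (q, 102220, EZ) ⊢ (p, 02220, BEZ) ⊢ (r, 2220, ABEZ) ⊢ (q, 220, BBEZ) ⊢ (q, 20, BEZ) ⊢ (q, 0, EZ)
No transition applies at (q, 0, EZ); input not fully consumed.

Reject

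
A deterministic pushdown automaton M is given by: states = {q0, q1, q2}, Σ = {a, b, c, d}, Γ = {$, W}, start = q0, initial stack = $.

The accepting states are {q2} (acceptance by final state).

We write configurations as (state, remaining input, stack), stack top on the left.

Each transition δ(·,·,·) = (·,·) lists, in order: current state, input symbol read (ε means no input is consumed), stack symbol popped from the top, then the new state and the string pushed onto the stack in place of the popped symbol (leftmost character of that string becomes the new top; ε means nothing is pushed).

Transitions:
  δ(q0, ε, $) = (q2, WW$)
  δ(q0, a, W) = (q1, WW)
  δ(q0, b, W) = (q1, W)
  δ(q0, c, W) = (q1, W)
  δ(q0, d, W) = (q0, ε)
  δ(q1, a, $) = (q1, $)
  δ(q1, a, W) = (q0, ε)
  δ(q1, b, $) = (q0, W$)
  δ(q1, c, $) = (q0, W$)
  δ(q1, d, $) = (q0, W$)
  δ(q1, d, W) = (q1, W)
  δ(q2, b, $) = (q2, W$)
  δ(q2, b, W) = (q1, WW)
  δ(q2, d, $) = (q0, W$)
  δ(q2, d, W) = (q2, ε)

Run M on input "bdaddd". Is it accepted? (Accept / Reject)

Accept

(q0, bdaddd, $) ⊢ (q2, bdaddd, WW$) ⊢ (q1, daddd, WWW$) ⊢ (q1, addd, WWW$) ⊢ (q0, ddd, WW$) ⊢ (q0, dd, W$) ⊢ (q0, d, $) ⊢ (q2, d, WW$) ⊢ (q2, ε, W$)
All input consumed; state q2 ∈ F.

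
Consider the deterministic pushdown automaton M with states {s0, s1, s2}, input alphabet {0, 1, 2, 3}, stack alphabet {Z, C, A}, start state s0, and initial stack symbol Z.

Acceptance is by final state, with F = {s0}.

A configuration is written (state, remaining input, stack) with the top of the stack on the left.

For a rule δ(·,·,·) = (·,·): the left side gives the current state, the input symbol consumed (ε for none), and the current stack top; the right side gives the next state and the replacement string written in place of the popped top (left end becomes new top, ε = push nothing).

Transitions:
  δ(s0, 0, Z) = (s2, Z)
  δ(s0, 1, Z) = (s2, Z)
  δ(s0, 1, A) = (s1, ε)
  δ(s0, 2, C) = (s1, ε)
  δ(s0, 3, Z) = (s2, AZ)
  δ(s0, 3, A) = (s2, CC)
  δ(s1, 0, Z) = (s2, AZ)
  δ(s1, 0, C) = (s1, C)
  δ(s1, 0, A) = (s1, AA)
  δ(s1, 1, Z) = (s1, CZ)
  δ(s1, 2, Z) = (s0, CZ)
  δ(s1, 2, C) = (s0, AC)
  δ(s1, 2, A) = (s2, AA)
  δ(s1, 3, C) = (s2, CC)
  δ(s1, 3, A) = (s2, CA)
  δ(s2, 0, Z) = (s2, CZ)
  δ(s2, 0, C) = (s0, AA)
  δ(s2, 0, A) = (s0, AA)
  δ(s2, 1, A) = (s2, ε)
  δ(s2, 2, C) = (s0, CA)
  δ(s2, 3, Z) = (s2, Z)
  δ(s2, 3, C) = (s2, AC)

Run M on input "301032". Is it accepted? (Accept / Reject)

(s0, 301032, Z) ⊢ (s2, 01032, AZ) ⊢ (s0, 1032, AAZ) ⊢ (s1, 032, AZ) ⊢ (s1, 32, AAZ) ⊢ (s2, 2, CAAZ) ⊢ (s0, ε, CAAAZ)
All input consumed; state s0 ∈ F.

Accept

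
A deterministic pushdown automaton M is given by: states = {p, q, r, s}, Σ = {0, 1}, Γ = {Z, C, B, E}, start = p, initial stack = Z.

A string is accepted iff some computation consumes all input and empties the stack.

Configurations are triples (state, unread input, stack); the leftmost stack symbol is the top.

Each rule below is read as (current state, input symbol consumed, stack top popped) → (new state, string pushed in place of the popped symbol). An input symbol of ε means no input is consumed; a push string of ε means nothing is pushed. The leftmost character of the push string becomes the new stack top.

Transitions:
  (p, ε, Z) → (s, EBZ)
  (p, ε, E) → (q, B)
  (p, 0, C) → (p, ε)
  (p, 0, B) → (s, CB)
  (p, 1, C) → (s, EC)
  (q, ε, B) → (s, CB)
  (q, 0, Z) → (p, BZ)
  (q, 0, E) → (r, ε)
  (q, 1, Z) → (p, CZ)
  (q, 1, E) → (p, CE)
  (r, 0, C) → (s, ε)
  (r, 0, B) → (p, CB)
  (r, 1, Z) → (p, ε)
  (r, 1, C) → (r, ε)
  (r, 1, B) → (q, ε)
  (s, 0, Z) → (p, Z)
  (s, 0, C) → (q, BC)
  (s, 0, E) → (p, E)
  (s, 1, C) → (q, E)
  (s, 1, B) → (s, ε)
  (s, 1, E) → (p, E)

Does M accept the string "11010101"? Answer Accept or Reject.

Reject

(p, 11010101, Z) ⊢ (s, 11010101, EBZ) ⊢ (p, 1010101, EBZ) ⊢ (q, 1010101, BBZ) ⊢ (s, 1010101, CBBZ) ⊢ (q, 010101, EBBZ) ⊢ (r, 10101, BBZ) ⊢ (q, 0101, BZ) ⊢ (s, 0101, CBZ) ⊢ (q, 101, BCBZ) ⊢ (s, 101, CBCBZ) ⊢ (q, 01, EBCBZ) ⊢ (r, 1, BCBZ) ⊢ (q, ε, CBZ)
All input consumed; stack is CBZ, not empty, and no further ε-move applies.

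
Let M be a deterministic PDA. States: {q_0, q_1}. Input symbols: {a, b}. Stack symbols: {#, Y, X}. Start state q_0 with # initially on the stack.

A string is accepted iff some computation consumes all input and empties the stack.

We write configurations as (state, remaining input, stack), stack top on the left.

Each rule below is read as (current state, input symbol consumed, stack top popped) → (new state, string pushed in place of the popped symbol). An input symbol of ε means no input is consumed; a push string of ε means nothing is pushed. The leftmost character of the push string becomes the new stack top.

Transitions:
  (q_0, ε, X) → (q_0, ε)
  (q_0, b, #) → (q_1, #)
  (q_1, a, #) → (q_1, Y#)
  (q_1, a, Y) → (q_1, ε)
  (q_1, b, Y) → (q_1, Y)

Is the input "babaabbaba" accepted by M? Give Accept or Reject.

(q_0, babaabbaba, #) ⊢ (q_1, abaabbaba, #) ⊢ (q_1, baabbaba, Y#) ⊢ (q_1, aabbaba, Y#) ⊢ (q_1, abbaba, #) ⊢ (q_1, bbaba, Y#) ⊢ (q_1, baba, Y#) ⊢ (q_1, aba, Y#) ⊢ (q_1, ba, #)
No transition applies at (q_1, ba, #); input not fully consumed.

Reject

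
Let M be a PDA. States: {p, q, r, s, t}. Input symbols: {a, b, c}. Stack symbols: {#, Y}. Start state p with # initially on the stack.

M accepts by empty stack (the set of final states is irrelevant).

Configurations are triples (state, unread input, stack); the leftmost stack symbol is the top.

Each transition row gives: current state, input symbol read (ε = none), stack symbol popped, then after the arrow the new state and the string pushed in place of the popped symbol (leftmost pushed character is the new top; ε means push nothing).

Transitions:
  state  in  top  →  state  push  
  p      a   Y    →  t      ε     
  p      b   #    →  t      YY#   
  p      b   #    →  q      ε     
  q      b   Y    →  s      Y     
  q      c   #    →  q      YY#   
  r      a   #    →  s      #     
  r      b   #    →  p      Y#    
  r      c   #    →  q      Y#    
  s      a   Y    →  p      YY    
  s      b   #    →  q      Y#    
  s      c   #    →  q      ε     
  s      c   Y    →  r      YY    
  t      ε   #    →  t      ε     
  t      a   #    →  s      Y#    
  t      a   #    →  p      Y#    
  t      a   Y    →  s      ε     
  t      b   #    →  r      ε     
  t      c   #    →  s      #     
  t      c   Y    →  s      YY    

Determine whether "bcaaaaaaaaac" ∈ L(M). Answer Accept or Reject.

One accepting computation: (p, bcaaaaaaaaac, #) ⊢ (t, caaaaaaaaac, YY#) ⊢ (s, aaaaaaaaac, YYY#) ⊢ (p, aaaaaaaac, YYYY#) ⊢ (t, aaaaaaac, YYY#) ⊢ (s, aaaaaac, YY#) ⊢ (p, aaaaac, YYY#) ⊢ (t, aaaac, YY#) ⊢ (s, aaac, Y#) ⊢ (p, aac, YY#) ⊢ (t, ac, Y#) ⊢ (s, c, #) ⊢ (q, ε, ε)
All input consumed and the stack is empty.

Accept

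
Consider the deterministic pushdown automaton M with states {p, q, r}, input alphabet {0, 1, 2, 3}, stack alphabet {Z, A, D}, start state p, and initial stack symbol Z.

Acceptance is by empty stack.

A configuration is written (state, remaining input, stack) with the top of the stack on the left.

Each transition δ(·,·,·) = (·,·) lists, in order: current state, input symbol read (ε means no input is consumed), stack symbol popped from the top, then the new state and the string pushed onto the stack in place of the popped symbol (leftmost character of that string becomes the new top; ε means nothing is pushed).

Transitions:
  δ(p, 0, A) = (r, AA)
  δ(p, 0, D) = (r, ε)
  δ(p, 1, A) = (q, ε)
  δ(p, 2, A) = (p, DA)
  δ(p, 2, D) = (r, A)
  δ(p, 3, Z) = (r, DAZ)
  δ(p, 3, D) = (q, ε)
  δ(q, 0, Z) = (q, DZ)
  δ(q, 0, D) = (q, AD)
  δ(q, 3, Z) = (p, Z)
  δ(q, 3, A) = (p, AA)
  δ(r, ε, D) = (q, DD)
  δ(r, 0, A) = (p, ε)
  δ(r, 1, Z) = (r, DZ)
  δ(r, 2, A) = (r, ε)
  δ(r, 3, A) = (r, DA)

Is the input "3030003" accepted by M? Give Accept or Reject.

Reject

(p, 3030003, Z)
  read 3, top Z: go to r, push DAZ → (r, 030003, DAZ)
  ε-move, top D: go to q, push DD → (q, 030003, DDAZ)
  read 0, top D: go to q, push AD → (q, 30003, ADDAZ)
  read 3, top A: go to p, push AA → (p, 0003, AADDAZ)
  read 0, top A: go to r, push AA → (r, 003, AAADDAZ)
  read 0, top A: go to p, push ε → (p, 03, AADDAZ)
  read 0, top A: go to r, push AA → (r, 3, AAADDAZ)
  read 3, top A: go to r, push DA → (r, ε, DAAADDAZ)
  ε-move, top D: go to q, push DD → (q, ε, DDAAADDAZ)
All input consumed; stack is DDAAADDAZ, not empty, and no further ε-move applies.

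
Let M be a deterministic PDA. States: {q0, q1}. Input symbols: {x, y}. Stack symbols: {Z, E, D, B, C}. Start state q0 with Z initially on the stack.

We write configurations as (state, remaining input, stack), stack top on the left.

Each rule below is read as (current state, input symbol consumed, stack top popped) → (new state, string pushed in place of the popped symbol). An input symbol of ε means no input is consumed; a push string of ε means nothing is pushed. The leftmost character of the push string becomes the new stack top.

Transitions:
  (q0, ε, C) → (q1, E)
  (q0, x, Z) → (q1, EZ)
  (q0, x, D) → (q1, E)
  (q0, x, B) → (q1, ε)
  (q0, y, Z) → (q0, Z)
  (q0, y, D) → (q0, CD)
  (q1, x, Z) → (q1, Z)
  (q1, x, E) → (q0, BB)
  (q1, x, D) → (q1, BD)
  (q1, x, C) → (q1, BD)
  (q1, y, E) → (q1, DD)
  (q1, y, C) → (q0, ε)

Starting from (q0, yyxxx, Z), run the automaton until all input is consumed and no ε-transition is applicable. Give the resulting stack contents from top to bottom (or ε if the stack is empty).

(q0, yyxxx, Z)
  read y, top Z: go to q0, push Z → (q0, yxxx, Z)
  read y, top Z: go to q0, push Z → (q0, xxx, Z)
  read x, top Z: go to q1, push EZ → (q1, xx, EZ)
  read x, top E: go to q0, push BB → (q0, x, BBZ)
  read x, top B: go to q1, push ε → (q1, ε, BZ)
All input consumed in state q1 with stack BZ.

BZ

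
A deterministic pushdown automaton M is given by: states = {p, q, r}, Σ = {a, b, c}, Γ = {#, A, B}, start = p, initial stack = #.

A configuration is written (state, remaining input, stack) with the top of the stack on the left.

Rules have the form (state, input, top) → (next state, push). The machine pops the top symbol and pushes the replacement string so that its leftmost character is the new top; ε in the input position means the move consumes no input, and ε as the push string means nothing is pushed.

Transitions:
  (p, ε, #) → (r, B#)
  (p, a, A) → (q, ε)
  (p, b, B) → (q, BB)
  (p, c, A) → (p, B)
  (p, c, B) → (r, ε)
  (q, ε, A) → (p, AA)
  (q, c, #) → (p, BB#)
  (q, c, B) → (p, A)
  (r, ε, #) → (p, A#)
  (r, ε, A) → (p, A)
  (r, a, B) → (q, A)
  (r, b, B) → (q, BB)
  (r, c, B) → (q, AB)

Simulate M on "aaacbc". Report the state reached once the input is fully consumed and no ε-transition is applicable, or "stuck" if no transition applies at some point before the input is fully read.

p

(p, aaacbc, #)
  ε-move, top #: go to r, push B# → (r, aaacbc, B#)
  read a, top B: go to q, push A → (q, aacbc, A#)
  ε-move, top A: go to p, push AA → (p, aacbc, AA#)
  read a, top A: go to q, push ε → (q, acbc, A#)
  ε-move, top A: go to p, push AA → (p, acbc, AA#)
  read a, top A: go to q, push ε → (q, cbc, A#)
  ε-move, top A: go to p, push AA → (p, cbc, AA#)
  read c, top A: go to p, push B → (p, bc, BA#)
  read b, top B: go to q, push BB → (q, c, BBA#)
  read c, top B: go to p, push A → (p, ε, ABA#)
All input consumed; M is in state p.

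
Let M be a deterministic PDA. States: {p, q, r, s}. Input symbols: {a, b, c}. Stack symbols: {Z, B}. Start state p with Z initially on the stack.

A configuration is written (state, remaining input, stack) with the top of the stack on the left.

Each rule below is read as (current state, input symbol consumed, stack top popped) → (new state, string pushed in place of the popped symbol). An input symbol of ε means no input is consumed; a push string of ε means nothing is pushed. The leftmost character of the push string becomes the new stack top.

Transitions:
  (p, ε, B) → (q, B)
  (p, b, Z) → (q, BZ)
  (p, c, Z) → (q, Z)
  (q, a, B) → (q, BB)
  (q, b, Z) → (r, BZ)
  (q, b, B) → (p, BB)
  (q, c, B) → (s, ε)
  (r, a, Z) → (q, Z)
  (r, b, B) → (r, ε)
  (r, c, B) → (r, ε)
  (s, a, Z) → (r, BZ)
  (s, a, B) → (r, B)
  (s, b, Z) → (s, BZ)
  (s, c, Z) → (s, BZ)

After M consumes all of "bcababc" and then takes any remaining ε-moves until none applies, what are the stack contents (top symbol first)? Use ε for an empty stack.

Z

(p, bcababc, Z)
  read b, top Z: go to q, push BZ → (q, cababc, BZ)
  read c, top B: go to s, push ε → (s, ababc, Z)
  read a, top Z: go to r, push BZ → (r, babc, BZ)
  read b, top B: go to r, push ε → (r, abc, Z)
  read a, top Z: go to q, push Z → (q, bc, Z)
  read b, top Z: go to r, push BZ → (r, c, BZ)
  read c, top B: go to r, push ε → (r, ε, Z)
All input consumed in state r with stack Z.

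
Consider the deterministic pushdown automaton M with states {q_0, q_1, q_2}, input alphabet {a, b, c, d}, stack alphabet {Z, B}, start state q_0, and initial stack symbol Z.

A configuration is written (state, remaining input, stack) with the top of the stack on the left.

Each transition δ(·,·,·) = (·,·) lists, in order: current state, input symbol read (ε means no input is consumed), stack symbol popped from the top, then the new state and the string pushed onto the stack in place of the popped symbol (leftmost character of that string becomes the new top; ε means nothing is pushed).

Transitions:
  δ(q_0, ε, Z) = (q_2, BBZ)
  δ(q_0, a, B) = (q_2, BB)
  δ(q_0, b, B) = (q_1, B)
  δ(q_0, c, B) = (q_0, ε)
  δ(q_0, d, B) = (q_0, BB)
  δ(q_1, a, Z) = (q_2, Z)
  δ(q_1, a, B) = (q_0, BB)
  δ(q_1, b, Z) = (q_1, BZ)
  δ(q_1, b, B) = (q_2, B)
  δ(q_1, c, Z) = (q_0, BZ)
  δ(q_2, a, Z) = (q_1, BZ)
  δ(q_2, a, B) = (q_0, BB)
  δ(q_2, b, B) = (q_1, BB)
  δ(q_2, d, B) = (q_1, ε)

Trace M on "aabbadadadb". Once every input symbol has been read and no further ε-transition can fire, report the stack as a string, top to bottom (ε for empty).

BBBBBBBBBZ

(q_0, aabbadadadb, Z)
  ε-move, top Z: go to q_2, push BBZ → (q_2, aabbadadadb, BBZ)
  read a, top B: go to q_0, push BB → (q_0, abbadadadb, BBBZ)
  read a, top B: go to q_2, push BB → (q_2, bbadadadb, BBBBZ)
  read b, top B: go to q_1, push BB → (q_1, badadadb, BBBBBZ)
  read b, top B: go to q_2, push B → (q_2, adadadb, BBBBBZ)
  read a, top B: go to q_0, push BB → (q_0, dadadb, BBBBBBZ)
  read d, top B: go to q_0, push BB → (q_0, adadb, BBBBBBBZ)
  read a, top B: go to q_2, push BB → (q_2, dadb, BBBBBBBBZ)
  read d, top B: go to q_1, push ε → (q_1, adb, BBBBBBBZ)
  read a, top B: go to q_0, push BB → (q_0, db, BBBBBBBBZ)
  read d, top B: go to q_0, push BB → (q_0, b, BBBBBBBBBZ)
  read b, top B: go to q_1, push B → (q_1, ε, BBBBBBBBBZ)
All input consumed in state q_1 with stack BBBBBBBBBZ.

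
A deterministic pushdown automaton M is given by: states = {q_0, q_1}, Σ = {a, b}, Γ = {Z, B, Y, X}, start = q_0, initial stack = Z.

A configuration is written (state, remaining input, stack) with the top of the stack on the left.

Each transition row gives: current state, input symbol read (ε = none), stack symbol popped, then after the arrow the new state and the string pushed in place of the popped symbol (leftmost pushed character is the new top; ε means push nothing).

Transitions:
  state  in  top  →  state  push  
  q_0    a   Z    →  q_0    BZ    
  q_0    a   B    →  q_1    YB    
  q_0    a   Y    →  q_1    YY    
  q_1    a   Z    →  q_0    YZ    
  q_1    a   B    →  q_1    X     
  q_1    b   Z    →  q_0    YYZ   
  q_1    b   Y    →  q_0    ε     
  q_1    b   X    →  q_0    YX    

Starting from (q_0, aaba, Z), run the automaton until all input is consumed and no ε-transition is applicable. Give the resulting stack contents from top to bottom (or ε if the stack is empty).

(q_0, aaba, Z)
  read a, top Z: go to q_0, push BZ → (q_0, aba, BZ)
  read a, top B: go to q_1, push YB → (q_1, ba, YBZ)
  read b, top Y: go to q_0, push ε → (q_0, a, BZ)
  read a, top B: go to q_1, push YB → (q_1, ε, YBZ)
All input consumed in state q_1 with stack YBZ.

YBZ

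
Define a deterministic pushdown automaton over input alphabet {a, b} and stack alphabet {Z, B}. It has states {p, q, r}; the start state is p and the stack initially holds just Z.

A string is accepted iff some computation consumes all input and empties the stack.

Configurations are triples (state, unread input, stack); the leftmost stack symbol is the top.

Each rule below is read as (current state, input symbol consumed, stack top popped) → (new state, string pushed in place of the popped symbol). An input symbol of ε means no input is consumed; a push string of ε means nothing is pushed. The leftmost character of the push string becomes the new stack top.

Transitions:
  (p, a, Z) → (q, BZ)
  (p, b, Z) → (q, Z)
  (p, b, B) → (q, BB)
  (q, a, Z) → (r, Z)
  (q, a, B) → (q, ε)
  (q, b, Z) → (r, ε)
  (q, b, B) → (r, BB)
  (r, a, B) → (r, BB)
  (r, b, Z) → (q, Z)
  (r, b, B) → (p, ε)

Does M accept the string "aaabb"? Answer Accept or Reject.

Accept

(p, aaabb, Z)
  read a, top Z: go to q, push BZ → (q, aabb, BZ)
  read a, top B: go to q, push ε → (q, abb, Z)
  read a, top Z: go to r, push Z → (r, bb, Z)
  read b, top Z: go to q, push Z → (q, b, Z)
  read b, top Z: go to r, push ε → (r, ε, ε)
All input consumed and the stack is empty.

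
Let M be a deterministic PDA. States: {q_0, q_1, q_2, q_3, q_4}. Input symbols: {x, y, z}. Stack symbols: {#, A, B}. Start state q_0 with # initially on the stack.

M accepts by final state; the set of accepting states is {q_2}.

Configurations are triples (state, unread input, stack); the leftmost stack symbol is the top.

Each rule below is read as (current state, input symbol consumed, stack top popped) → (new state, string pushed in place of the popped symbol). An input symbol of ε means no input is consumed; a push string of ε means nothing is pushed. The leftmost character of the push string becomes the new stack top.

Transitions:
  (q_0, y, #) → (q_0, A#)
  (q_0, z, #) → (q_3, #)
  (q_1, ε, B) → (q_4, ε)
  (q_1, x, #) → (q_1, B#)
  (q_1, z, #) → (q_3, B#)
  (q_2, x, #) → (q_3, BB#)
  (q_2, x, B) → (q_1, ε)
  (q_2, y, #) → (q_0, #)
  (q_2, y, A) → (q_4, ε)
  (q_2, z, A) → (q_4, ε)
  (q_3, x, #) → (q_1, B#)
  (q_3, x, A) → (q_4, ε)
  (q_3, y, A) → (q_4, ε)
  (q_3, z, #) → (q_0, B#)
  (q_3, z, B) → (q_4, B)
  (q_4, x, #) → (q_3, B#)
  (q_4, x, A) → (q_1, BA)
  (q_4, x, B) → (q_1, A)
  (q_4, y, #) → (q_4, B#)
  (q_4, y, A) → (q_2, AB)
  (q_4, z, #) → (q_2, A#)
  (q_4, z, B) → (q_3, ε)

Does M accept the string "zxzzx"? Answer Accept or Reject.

Reject

(q_0, zxzzx, #)
  read z, top #: go to q_3, push # → (q_3, xzzx, #)
  read x, top #: go to q_1, push B# → (q_1, zzx, B#)
  ε-move, top B: go to q_4, push ε → (q_4, zzx, #)
  read z, top #: go to q_2, push A# → (q_2, zx, A#)
  read z, top A: go to q_4, push ε → (q_4, x, #)
  read x, top #: go to q_3, push B# → (q_3, ε, B#)
All input consumed; state q_3 ∉ F and no further ε-move applies.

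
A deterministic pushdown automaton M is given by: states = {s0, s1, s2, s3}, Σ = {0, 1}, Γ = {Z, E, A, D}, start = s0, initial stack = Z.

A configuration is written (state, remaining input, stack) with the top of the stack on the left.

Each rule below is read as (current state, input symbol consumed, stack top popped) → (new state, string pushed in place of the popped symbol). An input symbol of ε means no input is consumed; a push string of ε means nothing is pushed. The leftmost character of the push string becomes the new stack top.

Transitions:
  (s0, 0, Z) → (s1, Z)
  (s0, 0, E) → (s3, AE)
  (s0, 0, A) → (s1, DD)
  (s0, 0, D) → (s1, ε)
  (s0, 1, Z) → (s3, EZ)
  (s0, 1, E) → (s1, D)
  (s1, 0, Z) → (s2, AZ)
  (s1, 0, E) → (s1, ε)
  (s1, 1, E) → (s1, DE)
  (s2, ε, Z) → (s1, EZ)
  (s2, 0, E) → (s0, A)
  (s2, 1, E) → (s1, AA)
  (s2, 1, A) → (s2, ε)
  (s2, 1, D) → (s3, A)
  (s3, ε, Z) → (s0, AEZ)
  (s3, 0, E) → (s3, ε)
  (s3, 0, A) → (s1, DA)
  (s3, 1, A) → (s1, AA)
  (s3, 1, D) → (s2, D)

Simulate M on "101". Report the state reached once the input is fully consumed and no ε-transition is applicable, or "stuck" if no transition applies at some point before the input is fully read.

stuck

(s0, 101, Z)
  read 1, top Z: go to s3, push EZ → (s3, 01, EZ)
  read 0, top E: go to s3, push ε → (s3, 1, Z)
  ε-move, top Z: go to s0, push AEZ → (s0, 1, AEZ)
No transition for (s0, 1, top A); M blocks with input 1 remaining.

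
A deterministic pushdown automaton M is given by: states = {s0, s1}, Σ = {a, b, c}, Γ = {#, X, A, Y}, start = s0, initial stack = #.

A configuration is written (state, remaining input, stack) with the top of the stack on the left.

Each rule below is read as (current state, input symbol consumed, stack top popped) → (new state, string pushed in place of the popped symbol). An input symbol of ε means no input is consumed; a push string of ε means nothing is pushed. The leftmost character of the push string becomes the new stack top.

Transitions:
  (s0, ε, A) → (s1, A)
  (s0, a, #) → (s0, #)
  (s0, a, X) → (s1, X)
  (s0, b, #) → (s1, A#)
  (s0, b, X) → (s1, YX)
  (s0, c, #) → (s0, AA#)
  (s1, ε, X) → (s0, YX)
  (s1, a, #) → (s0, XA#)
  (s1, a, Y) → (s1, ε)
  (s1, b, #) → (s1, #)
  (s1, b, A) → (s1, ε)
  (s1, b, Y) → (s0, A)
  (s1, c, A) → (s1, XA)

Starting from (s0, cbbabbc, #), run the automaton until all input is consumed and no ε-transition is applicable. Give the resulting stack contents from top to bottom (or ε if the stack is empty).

YXAXA#

(s0, cbbabbc, #) ⊢ (s0, bbabbc, AA#) ⊢ (s1, bbabbc, AA#) ⊢ (s1, babbc, A#) ⊢ (s1, abbc, #) ⊢ (s0, bbc, XA#) ⊢ (s1, bc, YXA#) ⊢ (s0, c, AXA#) ⊢ (s1, c, AXA#) ⊢ (s1, ε, XAXA#) ⊢ (s0, ε, YXAXA#)
All input consumed in state s0 with stack YXAXA#.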